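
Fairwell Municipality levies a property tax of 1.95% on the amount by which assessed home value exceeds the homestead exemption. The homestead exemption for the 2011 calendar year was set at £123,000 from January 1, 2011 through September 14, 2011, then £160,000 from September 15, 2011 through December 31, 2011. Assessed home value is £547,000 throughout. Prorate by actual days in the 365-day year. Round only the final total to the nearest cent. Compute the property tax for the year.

January 1 – September 14, 2011: 257 days, exemption £123,000 → (£547,000 − £123,000) × 1.95% × 257/365 = £5,821.5781
September 15 – December 31, 2011: 108 days, exemption £160,000 → (£547,000 − £160,000) × 1.95% × 108/365 = £2,232.9370
Total = £8,054.5151

£8,054.52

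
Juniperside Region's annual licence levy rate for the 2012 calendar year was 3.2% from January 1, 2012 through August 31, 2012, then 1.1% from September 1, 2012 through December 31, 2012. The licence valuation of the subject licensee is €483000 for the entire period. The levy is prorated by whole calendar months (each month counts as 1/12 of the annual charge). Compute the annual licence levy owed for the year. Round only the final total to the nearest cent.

January 1 – August 31, 2012: 8 months at 3.2% → €483000 × 3.2% × 8/12 = €10304.0000
September 1 – December 31, 2012: 4 months at 1.1% → €483000 × 1.1% × 4/12 = €1771.0000
Total = €12075.0000

€12075.00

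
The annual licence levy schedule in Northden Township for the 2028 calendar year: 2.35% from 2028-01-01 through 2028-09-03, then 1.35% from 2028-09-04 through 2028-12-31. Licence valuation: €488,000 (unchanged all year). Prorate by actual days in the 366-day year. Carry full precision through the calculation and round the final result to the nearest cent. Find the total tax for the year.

€9,881.33

2028-01-01 to 2028-09-03: 247 days at 2.35% → €488,000 × 2.35% × 247/366 = €7,739.3333
2028-09-04 to 2028-12-31: 119 days at 1.35% → €488,000 × 1.35% × 119/366 = €2,142.0000
Total = €9,881.3333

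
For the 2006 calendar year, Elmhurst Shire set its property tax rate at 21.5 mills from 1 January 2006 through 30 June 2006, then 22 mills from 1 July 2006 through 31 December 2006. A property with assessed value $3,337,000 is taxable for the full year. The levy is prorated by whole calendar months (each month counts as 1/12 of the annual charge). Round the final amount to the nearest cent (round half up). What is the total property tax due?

1 January – 30 June 2006: 6 months at 21.5 mills → $3,337,000 × 2.15% × 6/12 = $35,872.7500
1 July – 31 December 2006: 6 months at 22 mills → $3,337,000 × 2.2% × 6/12 = $36,707.0000
Total = $72,579.7500

$72,579.75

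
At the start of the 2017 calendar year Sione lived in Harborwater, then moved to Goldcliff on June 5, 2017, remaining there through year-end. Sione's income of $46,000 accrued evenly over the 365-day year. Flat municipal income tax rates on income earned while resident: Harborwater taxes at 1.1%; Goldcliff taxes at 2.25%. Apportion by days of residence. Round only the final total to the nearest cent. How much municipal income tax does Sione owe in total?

Harborwater, January 1 – June 4, 2017: 155 days → $46,000 × 1.1% × 155/365 = $214.8767
Goldcliff, June 5 – December 31, 2017: 210 days → $46,000 × 2.25% × 210/365 = $595.4795
Total = $810.3562

$810.36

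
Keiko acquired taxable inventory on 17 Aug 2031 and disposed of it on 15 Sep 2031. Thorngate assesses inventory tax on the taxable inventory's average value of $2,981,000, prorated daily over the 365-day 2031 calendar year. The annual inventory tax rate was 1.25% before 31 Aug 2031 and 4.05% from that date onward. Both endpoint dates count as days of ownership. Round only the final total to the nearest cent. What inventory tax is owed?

17 Aug – 30 Aug 2031: 14 days at 1.25% → $2,981,000 × 1.25% × 14/365 = $1,429.2466
31 Aug – 15 Sep 2031: 16 days at 4.05% → $2,981,000 × 4.05% × 16/365 = $5,292.2959
Total = $6,721.5425

$6,721.54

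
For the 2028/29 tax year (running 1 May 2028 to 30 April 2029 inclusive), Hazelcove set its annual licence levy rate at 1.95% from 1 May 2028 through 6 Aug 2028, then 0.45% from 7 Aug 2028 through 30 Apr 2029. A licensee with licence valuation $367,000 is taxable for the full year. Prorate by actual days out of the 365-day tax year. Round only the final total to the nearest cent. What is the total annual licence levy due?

$3,129.55

1 May – 6 Aug 2028: 98 days at 1.95% → $367,000 × 1.95% × 98/365 = $1,921.4712
7 Aug 2028 – 30 Apr 2029: 267 days at 0.45% → $367,000 × 0.45% × 267/365 = $1,208.0836
Total = $3,129.5548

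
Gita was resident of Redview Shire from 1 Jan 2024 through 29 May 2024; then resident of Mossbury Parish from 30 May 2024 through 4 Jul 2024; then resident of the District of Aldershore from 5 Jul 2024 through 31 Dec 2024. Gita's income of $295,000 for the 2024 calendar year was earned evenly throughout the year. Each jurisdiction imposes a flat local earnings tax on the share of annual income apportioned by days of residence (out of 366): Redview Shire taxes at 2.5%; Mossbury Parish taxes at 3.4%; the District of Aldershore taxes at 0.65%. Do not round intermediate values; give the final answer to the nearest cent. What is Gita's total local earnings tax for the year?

Redview Shire, 1 Jan – 29 May 2024: 150 days → $295,000 × 2.5% × 150/366 = $3,022.5410
Mossbury Parish, 30 May – 4 Jul 2024: 36 days → $295,000 × 3.4% × 36/366 = $986.5574
The District of Aldershore, 5 Jul – 31 Dec 2024: 180 days → $295,000 × 0.65% × 180/366 = $943.0328
Total = $4,952.1311

$4,952.13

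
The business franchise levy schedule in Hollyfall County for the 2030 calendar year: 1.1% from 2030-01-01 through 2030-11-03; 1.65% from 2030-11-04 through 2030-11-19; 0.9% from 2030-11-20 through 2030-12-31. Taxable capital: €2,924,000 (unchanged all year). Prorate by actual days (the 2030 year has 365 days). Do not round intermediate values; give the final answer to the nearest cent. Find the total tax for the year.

€32,196.04

2030-01-01 to 2030-11-03: 307 days at 1.1% → €2,924,000 × 1.1% × 307/365 = €27,053.0082
2030-11-04 to 2030-11-19: 16 days at 1.65% → €2,924,000 × 1.65% × 16/365 = €2,114.8932
2030-11-20 to 2030-12-31: 42 days at 0.9% → €2,924,000 × 0.9% × 42/365 = €3,028.1425
Total = €32,196.0438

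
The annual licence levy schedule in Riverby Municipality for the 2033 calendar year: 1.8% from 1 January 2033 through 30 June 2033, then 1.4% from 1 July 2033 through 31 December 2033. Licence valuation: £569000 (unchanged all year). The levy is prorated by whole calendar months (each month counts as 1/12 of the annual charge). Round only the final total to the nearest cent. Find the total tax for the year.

1 January – 30 June 2033: 6 months at 1.8% → £569000 × 1.8% × 6/12 = £5121.0000
1 July – 31 December 2033: 6 months at 1.4% → £569000 × 1.4% × 6/12 = £3983.0000
Total = £9104.0000

£9104.00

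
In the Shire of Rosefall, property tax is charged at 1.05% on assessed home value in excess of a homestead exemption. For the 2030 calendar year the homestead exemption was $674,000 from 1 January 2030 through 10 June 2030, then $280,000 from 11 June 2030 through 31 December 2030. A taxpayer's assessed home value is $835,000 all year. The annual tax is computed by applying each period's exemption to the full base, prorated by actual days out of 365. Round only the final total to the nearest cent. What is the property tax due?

$4,002.69

1 January – 10 June 2030: 161 days, exemption $674,000 → ($835,000 − $674,000) × 1.05% × 161/365 = $745.6726
11 June – 31 December 2030: 204 days, exemption $280,000 → ($835,000 − $280,000) × 1.05% × 204/365 = $3,257.0137
Total = $4,002.6863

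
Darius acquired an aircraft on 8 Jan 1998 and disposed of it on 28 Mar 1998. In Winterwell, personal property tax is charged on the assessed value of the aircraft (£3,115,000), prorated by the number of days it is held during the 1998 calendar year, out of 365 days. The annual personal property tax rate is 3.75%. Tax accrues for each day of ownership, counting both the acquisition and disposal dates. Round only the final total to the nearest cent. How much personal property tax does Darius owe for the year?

Days held (8 Jan – 28 Mar 1998): 80 out of 365
Tax = £3,115,000 × 3.75% × 80/365 = £25,602.7397

£25,602.74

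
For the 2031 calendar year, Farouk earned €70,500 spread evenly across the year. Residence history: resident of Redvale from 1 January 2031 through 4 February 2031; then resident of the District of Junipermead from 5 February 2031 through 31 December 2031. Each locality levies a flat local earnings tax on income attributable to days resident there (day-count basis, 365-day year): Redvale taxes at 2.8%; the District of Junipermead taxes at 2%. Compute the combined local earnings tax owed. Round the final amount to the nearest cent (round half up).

Redvale, 1 January – 4 February 2031: 35 days → €70,500 × 2.8% × 35/365 = €189.2877
The District of Junipermead, 5 February – 31 December 2031: 330 days → €70,500 × 2% × 330/365 = €1,274.7945
Total = €1,464.0822

€1,464.08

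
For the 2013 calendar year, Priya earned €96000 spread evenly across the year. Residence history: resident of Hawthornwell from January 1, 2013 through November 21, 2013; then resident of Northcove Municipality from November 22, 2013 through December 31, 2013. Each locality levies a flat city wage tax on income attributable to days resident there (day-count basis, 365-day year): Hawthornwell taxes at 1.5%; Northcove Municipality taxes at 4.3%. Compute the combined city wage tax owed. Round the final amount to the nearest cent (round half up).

Hawthornwell, January 1 – November 21, 2013: 325 days → €96000 × 1.5% × 325/365 = €1282.1918
Northcove Municipality, November 22 – December 31, 2013: 40 days → €96000 × 4.3% × 40/365 = €452.3836
Total = €1734.5753

€1734.58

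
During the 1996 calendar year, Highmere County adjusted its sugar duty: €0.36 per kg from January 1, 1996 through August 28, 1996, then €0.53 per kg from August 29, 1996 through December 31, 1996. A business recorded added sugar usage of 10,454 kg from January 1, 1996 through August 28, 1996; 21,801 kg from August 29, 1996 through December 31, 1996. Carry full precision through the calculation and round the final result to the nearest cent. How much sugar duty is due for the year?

January 1 – August 28, 1996: 10,454 kg at €0.36/kg → €3,763.44
August 29 – December 31, 1996: 21,801 kg at €0.53/kg → €11,554.53

€15,317.97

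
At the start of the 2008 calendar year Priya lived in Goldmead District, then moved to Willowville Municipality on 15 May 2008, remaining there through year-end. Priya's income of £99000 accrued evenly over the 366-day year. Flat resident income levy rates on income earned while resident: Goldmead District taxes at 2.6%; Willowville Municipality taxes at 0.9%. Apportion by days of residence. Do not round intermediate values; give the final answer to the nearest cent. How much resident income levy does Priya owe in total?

Goldmead District, 1 January – 14 May 2008: 135 days → £99000 × 2.6% × 135/366 = £949.4262
Willowville Municipality, 15 May – 31 December 2008: 231 days → £99000 × 0.9% × 231/366 = £562.3525
Total = £1511.7787

£1511.78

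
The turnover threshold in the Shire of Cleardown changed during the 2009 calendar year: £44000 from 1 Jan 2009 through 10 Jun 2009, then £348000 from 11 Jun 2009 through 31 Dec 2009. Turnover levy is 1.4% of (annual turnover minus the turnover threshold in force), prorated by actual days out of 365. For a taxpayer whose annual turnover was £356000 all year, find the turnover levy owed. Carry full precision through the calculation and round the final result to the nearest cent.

£1989.30

1 Jan – 10 Jun 2009: 161 days, exemption £44000 → (£356000 − £44000) × 1.4% × 161/365 = £1926.7068
11 Jun – 31 Dec 2009: 204 days, exemption £348000 → (£356000 − £348000) × 1.4% × 204/365 = £62.5973
Total = £1989.3041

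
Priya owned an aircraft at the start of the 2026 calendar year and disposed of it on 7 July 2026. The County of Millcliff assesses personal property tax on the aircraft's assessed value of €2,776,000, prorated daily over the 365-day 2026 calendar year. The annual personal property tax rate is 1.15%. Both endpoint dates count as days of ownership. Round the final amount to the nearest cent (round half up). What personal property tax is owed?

€16,443.05

Days held (1 January – 7 July 2026): 188 out of 365
Tax = €2,776,000 × 1.15% × 188/365 = €16,443.0466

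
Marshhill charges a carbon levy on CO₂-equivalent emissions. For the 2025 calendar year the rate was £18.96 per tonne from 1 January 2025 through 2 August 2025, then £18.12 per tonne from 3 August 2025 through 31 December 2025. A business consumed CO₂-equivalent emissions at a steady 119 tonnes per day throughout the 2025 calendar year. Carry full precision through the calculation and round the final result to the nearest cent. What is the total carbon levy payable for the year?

1 January – 2 August 2025: 214 days × 119 tonnes/day = 25,466 tonnes at £18.96/tonne → £482,835.36
3 August – 31 December 2025: 151 days × 119 tonnes/day = 17,969 tonnes at £18.12/tonne → £325,598.28

£808,433.64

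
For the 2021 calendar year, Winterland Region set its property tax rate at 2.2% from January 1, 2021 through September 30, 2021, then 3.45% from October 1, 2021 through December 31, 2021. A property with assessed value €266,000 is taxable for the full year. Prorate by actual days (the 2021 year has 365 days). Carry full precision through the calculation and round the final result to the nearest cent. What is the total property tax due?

January 1 – September 30, 2021: 273 days at 2.2% → €266,000 × 2.2% × 273/365 = €4,376.9753
October 1 – December 31, 2021: 92 days at 3.45% → €266,000 × 3.45% × 92/365 = €2,313.1068
Total = €6,690.0822

€6,690.08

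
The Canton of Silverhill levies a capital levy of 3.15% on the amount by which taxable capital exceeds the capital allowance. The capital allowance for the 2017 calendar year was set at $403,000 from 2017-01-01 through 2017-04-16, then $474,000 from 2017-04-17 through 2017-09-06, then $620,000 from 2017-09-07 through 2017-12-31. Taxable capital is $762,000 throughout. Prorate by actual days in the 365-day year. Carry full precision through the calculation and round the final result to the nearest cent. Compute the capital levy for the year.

2017-01-01 to 2017-04-16: 106 days, exemption $403,000 → ($762,000 − $403,000) × 3.15% × 106/365 = $3,284.1123
2017-04-17 to 2017-09-06: 143 days, exemption $474,000 → ($762,000 − $474,000) × 3.15% × 143/365 = $3,554.2356
2017-09-07 to 2017-12-31: 116 days, exemption $620,000 → ($762,000 − $620,000) × 3.15% × 116/365 = $1,421.5562
Total = $8,259.9041

$8,259.90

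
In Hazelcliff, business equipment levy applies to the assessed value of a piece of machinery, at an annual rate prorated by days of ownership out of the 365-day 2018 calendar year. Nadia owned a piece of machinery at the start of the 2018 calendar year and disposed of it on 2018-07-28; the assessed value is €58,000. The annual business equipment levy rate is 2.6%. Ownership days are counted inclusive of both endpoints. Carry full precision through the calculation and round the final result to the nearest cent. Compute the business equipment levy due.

€863.48

Days held (2018-01-01 to 2018-07-28): 209 out of 365
Tax = €58,000 × 2.6% × 209/365 = €863.4849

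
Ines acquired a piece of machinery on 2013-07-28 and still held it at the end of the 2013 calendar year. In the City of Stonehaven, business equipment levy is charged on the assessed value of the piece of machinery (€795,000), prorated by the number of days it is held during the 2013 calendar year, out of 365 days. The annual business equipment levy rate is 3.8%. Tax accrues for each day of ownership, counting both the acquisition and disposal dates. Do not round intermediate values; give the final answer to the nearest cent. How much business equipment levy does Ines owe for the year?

€12,994.44

Days held (2013-07-28 to 2013-12-31): 157 out of 365
Tax = €795,000 × 3.8% × 157/365 = €12,994.4384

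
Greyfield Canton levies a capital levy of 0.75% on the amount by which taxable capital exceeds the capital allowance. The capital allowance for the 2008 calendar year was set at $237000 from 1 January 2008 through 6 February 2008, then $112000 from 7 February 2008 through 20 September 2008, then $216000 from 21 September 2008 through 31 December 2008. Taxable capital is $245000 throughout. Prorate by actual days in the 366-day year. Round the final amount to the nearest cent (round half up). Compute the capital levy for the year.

$685.35

1 January – 6 February 2008: 37 days, exemption $237000 → ($245000 − $237000) × 0.75% × 37/366 = $6.0656
7 February – 20 September 2008: 227 days, exemption $112000 → ($245000 − $112000) × 0.75% × 227/366 = $618.6680
21 September – 31 December 2008: 102 days, exemption $216000 → ($245000 − $216000) × 0.75% × 102/366 = $60.6148
Total = $685.3484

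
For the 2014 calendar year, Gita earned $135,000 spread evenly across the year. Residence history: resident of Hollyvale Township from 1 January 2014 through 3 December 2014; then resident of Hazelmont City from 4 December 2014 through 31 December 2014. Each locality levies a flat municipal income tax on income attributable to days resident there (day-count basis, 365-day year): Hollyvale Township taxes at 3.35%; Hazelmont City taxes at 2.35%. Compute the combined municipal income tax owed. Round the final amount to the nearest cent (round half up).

Hollyvale Township, 1 January – 3 December 2014: 337 days → $135,000 × 3.35% × 337/365 = $4,175.5685
Hazelmont City, 4 December – 31 December 2014: 28 days → $135,000 × 2.35% × 28/365 = $243.3699
Total = $4,418.9384

$4,418.94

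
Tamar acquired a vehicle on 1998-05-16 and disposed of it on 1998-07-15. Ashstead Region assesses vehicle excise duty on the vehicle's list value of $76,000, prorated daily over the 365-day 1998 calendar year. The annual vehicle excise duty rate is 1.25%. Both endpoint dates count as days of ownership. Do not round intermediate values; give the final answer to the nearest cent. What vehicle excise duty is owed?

$158.77

Days held (1998-05-16 to 1998-07-15): 61 out of 365
Tax = $76,000 × 1.25% × 61/365 = $158.7671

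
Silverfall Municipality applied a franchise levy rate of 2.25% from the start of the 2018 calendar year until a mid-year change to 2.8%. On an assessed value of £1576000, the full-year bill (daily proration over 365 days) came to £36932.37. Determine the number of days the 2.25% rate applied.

303 days

Let d = days at the first rate; then 365 − d days at the second rate.
£1576000 × [2.25%·d + 2.8%·(365−d)] / 365 = £36932.37
Solving gives d = 303, so the new rate took effect on 31 Oct 2018.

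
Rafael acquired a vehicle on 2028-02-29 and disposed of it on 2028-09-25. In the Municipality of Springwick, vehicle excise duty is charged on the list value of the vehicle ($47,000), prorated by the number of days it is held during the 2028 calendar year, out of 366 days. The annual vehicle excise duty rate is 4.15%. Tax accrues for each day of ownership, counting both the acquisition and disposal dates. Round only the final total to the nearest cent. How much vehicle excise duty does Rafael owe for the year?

$1,119.14

Days held (2028-02-29 to 2028-09-25): 210 out of 366
Tax = $47,000 × 4.15% × 210/366 = $1,119.1393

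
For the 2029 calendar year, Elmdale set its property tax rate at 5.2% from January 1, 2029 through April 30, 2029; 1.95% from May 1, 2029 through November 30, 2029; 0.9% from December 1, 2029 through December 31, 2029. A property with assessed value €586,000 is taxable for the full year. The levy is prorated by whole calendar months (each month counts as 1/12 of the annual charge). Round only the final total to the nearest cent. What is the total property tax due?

January 1 – April 30, 2029: 4 months at 5.2% → €586,000 × 5.2% × 4/12 = €10,157.3333
May 1 – November 30, 2029: 7 months at 1.95% → €586,000 × 1.95% × 7/12 = €6,665.7500
December 1 – December 31, 2029: 1 month at 0.9% → €586,000 × 0.9% × 1/12 = €439.5000
Total = €17,262.5833

€17,262.58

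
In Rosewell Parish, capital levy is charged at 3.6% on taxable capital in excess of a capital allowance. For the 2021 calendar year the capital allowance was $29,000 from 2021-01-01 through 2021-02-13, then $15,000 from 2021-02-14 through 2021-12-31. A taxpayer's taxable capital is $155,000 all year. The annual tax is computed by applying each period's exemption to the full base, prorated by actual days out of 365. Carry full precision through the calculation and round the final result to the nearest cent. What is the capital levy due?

$4,979.24

2021-01-01 to 2021-02-13: 44 days, exemption $29,000 → ($155,000 − $29,000) × 3.6% × 44/365 = $546.8055
2021-02-14 to 2021-12-31: 321 days, exemption $15,000 → ($155,000 − $15,000) × 3.6% × 321/365 = $4,432.4384
Total = $4,979.2438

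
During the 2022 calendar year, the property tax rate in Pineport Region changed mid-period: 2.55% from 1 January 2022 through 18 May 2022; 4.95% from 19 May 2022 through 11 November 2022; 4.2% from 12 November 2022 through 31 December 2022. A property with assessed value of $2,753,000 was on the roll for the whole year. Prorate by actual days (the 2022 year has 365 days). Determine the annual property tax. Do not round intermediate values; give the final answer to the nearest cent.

1 January – 18 May 2022: 138 days at 2.55% → $2,753,000 × 2.55% × 138/365 = $26,541.9370
19 May – 11 November 2022: 177 days at 4.95% → $2,753,000 × 4.95% × 177/365 = $66,083.3137
12 November – 31 December 2022: 50 days at 4.2% → $2,753,000 × 4.2% × 50/365 = $15,839.1781
Total = $108,464.4288

$108,464.43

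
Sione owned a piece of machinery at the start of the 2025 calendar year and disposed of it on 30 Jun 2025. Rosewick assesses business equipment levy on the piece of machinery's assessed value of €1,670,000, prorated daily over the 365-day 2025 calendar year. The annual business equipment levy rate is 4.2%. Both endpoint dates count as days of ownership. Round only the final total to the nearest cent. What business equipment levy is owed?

€34,781.75

Days held (1 Jan – 30 Jun 2025): 181 out of 365
Tax = €1,670,000 × 4.2% × 181/365 = €34,781.7534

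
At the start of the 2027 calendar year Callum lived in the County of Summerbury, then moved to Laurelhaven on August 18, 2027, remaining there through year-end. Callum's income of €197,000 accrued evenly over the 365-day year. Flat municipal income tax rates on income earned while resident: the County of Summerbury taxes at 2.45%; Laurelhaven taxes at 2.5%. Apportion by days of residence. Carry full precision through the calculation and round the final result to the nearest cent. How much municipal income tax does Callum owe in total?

€4,863.20

The County of Summerbury, January 1 – August 17, 2027: 229 days → €197,000 × 2.45% × 229/365 = €3,028.1329
Laurelhaven, August 18 – December 31, 2027: 136 days → €197,000 × 2.5% × 136/365 = €1,835.0685
Total = €4,863.2014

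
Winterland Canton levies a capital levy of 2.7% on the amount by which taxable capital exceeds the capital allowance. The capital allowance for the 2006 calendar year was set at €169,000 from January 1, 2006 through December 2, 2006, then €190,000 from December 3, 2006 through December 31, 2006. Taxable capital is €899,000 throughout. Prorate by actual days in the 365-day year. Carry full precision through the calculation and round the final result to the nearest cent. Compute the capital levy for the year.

€19,664.95

January 1 – December 2, 2006: 336 days, exemption €169,000 → (€899,000 − €169,000) × 2.7% × 336/365 = €18,144.0000
December 3 – December 31, 2006: 29 days, exemption €190,000 → (€899,000 − €190,000) × 2.7% × 29/365 = €1,520.9507
Total = €19,664.9507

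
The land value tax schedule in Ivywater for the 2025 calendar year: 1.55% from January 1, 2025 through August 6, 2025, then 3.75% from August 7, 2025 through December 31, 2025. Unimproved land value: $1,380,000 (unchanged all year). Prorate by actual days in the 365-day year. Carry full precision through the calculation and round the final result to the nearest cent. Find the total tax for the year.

January 1 – August 6, 2025: 218 days at 1.55% → $1,380,000 × 1.55% × 218/365 = $12,775.3973
August 7 – December 31, 2025: 147 days at 3.75% → $1,380,000 × 3.75% × 147/365 = $20,841.7808
Total = $33,617.1781

$33,617.18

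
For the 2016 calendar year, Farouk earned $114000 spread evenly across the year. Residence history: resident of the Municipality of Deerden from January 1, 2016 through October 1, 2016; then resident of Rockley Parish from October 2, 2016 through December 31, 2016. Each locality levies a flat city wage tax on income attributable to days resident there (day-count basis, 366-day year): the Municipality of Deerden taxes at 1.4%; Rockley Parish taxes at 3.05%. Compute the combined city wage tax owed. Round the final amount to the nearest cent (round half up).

The Municipality of Deerden, January 1 – October 1, 2016: 275 days → $114000 × 1.4% × 275/366 = $1199.1803
Rockley Parish, October 2 – December 31, 2016: 91 days → $114000 × 3.05% × 91/366 = $864.5000
Total = $2063.6803

$2063.68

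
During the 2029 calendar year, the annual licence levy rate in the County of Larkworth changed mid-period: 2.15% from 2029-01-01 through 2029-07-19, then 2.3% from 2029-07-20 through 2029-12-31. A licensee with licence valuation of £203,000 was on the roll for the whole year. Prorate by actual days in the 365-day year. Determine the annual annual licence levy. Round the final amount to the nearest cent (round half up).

£4,502.15

2029-01-01 to 2029-07-19: 200 days at 2.15% → £203,000 × 2.15% × 200/365 = £2,391.5068
2029-07-20 to 2029-12-31: 165 days at 2.3% → £203,000 × 2.3% × 165/365 = £2,110.6438
Total = £4,502.1507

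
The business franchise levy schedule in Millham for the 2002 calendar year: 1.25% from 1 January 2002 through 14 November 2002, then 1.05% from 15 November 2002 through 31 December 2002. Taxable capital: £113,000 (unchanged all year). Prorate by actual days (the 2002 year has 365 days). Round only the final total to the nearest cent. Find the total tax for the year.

£1,383.40

1 January – 14 November 2002: 318 days at 1.25% → £113,000 × 1.25% × 318/365 = £1,230.6164
15 November – 31 December 2002: 47 days at 1.05% → £113,000 × 1.05% × 47/365 = £152.7822
Total = £1,383.3986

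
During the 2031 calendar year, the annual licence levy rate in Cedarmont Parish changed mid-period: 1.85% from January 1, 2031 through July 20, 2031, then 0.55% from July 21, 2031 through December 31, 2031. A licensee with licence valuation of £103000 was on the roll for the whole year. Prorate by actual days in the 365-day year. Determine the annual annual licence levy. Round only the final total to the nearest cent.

January 1 – July 20, 2031: 201 days at 1.85% → £103000 × 1.85% × 201/365 = £1049.3301
July 21 – December 31, 2031: 164 days at 0.55% → £103000 × 0.55% × 164/365 = £254.5370
Total = £1303.8671

£1303.87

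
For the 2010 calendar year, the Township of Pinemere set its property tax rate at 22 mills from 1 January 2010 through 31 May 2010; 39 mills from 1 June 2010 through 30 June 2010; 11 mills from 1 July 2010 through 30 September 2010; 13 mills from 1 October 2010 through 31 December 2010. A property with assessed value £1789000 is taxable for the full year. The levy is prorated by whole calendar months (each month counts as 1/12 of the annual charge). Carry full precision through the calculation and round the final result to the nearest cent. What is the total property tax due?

1 January – 31 May 2010: 5 months at 22 mills → £1789000 × 2.2% × 5/12 = £16399.1667
1 June – 30 June 2010: 1 month at 39 mills → £1789000 × 3.9% × 1/12 = £5814.2500
1 July – 30 September 2010: 3 months at 11 mills → £1789000 × 1.1% × 3/12 = £4919.7500
1 October – 31 December 2010: 3 months at 13 mills → £1789000 × 1.3% × 3/12 = £5814.2500
Total = £32947.4167

£32947.42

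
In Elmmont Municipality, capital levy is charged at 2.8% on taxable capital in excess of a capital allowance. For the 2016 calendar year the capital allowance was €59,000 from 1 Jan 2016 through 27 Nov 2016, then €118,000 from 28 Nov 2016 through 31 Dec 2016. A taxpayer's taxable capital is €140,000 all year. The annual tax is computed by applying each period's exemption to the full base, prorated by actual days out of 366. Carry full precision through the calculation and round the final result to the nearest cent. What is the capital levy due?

€2,114.54

1 Jan – 27 Nov 2016: 332 days, exemption €59,000 → (€140,000 − €59,000) × 2.8% × 332/366 = €2,057.3115
28 Nov – 31 Dec 2016: 34 days, exemption €118,000 → (€140,000 − €118,000) × 2.8% × 34/366 = €57.2240
Total = €2,114.5355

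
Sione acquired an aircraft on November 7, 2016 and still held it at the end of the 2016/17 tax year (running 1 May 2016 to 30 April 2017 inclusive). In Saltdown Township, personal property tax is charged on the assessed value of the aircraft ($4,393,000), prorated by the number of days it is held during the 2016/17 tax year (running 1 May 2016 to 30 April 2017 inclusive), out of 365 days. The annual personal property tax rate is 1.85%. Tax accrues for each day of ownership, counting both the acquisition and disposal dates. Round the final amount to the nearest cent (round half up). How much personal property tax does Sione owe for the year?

Days held (November 7, 2016 – April 30, 2017): 175 out of 365
Tax = $4,393,000 × 1.85% × 175/365 = $38,965.3082

$38,965.31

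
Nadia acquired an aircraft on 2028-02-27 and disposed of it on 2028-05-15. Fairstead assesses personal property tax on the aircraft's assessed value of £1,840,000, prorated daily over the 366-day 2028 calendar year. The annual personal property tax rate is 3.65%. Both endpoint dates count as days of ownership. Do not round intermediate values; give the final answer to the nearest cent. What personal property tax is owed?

£14,496.28

Days held (2028-02-27 to 2028-05-15): 79 out of 366
Tax = £1,840,000 × 3.65% × 79/366 = £14,496.2842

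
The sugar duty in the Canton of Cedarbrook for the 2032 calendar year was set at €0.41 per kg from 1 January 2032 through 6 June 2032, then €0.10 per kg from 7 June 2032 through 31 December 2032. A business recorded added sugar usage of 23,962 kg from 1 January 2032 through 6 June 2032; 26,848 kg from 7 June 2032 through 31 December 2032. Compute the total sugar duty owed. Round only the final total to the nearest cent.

1 January – 6 June 2032: 23,962 kg at €0.41/kg → €9824.42
7 June – 31 December 2032: 26,848 kg at €0.10/kg → €2684.80

€12509.22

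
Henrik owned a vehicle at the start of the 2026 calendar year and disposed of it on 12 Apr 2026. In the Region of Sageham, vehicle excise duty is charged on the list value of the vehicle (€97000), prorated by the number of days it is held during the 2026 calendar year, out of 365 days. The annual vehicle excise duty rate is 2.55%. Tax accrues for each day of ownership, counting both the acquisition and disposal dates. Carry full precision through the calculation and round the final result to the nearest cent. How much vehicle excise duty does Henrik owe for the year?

Days held (1 Jan – 12 Apr 2026): 102 out of 365
Tax = €97000 × 2.55% × 102/365 = €691.2247

€691.22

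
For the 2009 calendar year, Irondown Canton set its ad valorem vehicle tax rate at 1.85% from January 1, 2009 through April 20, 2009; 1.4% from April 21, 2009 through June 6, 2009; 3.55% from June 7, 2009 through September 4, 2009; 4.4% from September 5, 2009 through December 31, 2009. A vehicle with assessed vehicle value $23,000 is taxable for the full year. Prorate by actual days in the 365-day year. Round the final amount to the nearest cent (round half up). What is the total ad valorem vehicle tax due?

$698.19

January 1 – April 20, 2009: 110 days at 1.85% → $23,000 × 1.85% × 110/365 = $128.2329
April 21 – June 6, 2009: 47 days at 1.4% → $23,000 × 1.4% × 47/365 = $41.4630
June 7 – September 4, 2009: 90 days at 3.55% → $23,000 × 3.55% × 90/365 = $201.3288
September 5 – December 31, 2009: 118 days at 4.4% → $23,000 × 4.4% × 118/365 = $327.1671
Total = $698.1918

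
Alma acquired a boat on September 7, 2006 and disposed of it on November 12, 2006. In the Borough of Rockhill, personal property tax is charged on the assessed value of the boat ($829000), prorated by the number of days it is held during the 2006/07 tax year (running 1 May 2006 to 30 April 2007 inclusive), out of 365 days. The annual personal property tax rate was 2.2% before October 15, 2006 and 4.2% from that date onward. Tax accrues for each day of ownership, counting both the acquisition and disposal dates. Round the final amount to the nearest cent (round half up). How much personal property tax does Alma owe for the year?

$4665.11

September 7 – October 14, 2006: 38 days at 2.2% → $829000 × 2.2% × 38/365 = $1898.7507
October 15 – November 12, 2006: 29 days at 4.2% → $829000 × 4.2% × 29/365 = $2766.3616
Total = $4665.1123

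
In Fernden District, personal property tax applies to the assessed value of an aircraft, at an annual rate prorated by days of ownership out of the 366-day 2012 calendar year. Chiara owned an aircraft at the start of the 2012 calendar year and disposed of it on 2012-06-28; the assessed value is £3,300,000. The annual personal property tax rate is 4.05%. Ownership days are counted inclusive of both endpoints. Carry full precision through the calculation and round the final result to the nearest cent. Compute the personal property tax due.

£65,729.51

Days held (2012-01-01 to 2012-06-28): 180 out of 366
Tax = £3,300,000 × 4.05% × 180/366 = £65,729.5082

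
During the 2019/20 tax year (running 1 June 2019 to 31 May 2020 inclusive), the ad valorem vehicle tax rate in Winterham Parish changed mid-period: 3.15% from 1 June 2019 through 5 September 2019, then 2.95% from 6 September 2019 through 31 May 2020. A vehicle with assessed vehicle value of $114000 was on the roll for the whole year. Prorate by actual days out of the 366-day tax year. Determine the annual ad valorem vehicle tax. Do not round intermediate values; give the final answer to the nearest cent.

1 June – 5 September 2019: 97 days at 3.15% → $114000 × 3.15% × 97/366 = $951.7131
6 September 2019 – 31 May 2020: 269 days at 2.95% → $114000 × 2.95% × 269/366 = $2471.7131
Total = $3423.4262

$3423.43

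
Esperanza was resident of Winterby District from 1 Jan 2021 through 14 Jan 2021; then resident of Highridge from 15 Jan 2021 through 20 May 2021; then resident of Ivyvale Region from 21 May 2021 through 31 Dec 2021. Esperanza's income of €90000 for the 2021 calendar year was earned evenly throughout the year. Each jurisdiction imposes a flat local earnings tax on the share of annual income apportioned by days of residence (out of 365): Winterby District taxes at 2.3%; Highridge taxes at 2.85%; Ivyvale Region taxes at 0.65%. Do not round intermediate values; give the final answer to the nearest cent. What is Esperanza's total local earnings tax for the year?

€1325.47

Winterby District, 1 Jan – 14 Jan 2021: 14 days → €90000 × 2.3% × 14/365 = €79.3973
Highridge, 15 Jan – 20 May 2021: 126 days → €90000 × 2.85% × 126/365 = €885.4521
Ivyvale Region, 21 May – 31 Dec 2021: 225 days → €90000 × 0.65% × 225/365 = €360.6164
Total = €1325.4658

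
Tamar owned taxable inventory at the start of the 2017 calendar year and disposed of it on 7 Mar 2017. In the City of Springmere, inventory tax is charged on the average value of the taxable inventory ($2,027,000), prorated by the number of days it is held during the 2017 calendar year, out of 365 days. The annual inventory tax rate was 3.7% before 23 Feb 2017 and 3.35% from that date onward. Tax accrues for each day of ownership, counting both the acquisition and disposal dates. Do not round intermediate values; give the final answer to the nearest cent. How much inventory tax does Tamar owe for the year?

$13,308.78

1 Jan – 22 Feb 2017: 53 days at 3.7% → $2,027,000 × 3.7% × 53/365 = $10,890.2658
23 Feb – 7 Mar 2017: 13 days at 3.35% → $2,027,000 × 3.35% × 13/365 = $2,418.5164
Total = $13,308.7822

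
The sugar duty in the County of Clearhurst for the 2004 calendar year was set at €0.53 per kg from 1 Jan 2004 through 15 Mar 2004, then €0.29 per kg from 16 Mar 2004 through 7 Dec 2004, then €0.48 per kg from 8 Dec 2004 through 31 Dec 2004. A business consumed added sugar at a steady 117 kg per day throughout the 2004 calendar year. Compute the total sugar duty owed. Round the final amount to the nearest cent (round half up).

1 Jan – 15 Mar 2004: 75 days × 117 kg/day = 8,775 kg at €0.53/kg → €4650.75
16 Mar – 7 Dec 2004: 267 days × 117 kg/day = 31,239 kg at €0.29/kg → €9059.31
8 Dec – 31 Dec 2004: 24 days × 117 kg/day = 2,808 kg at €0.48/kg → €1347.84

€15057.90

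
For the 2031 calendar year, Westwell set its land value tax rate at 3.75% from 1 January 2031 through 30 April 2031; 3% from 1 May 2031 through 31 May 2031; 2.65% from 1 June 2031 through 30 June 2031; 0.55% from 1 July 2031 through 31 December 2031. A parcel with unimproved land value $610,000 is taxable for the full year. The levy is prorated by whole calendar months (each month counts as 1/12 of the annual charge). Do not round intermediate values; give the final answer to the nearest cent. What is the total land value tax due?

$12,174.58

1 January – 30 April 2031: 4 months at 3.75% → $610,000 × 3.75% × 4/12 = $7,625.0000
1 May – 31 May 2031: 1 month at 3% → $610,000 × 3% × 1/12 = $1,525.0000
1 June – 30 June 2031: 1 month at 2.65% → $610,000 × 2.65% × 1/12 = $1,347.0833
1 July – 31 December 2031: 6 months at 0.55% → $610,000 × 0.55% × 6/12 = $1,677.5000
Total = $12,174.5833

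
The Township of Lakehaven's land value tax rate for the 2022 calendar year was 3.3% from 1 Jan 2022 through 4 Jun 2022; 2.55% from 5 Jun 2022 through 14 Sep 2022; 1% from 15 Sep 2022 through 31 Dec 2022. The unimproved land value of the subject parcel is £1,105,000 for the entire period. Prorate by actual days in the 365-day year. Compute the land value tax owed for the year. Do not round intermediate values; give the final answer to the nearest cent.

1 Jan – 4 Jun 2022: 155 days at 3.3% → £1,105,000 × 3.3% × 155/365 = £15,485.1370
5 Jun – 14 Sep 2022: 102 days at 2.55% → £1,105,000 × 2.55% × 102/365 = £7,874.2603
15 Sep – 31 Dec 2022: 108 days at 1% → £1,105,000 × 1% × 108/365 = £3,269.5890
Total = £26,628.9863

£26,628.99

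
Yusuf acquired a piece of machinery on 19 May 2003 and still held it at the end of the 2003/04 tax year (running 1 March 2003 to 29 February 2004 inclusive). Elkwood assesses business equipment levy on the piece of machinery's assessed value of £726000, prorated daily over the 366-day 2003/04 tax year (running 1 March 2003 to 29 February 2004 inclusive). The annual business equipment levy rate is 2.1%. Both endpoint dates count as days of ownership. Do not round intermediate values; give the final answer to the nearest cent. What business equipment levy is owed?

Days held (19 May 2003 – 29 Feb 2004): 287 out of 366
Tax = £726000 × 2.1% × 287/366 = £11955.1967

£11955.20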